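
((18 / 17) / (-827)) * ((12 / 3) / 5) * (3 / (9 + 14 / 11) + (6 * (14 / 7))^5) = -254.87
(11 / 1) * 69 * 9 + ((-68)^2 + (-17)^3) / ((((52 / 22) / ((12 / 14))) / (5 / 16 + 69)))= -630597 / 1456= -433.10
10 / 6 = 5 / 3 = 1.67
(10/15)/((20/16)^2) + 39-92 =-3943/75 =-52.57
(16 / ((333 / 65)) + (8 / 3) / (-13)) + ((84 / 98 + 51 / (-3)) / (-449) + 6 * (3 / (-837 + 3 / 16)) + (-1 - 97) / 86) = 1.79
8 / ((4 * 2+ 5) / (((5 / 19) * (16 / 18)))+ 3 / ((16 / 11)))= 0.14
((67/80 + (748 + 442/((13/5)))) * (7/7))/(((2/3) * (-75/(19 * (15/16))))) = -4189899/12800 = -327.34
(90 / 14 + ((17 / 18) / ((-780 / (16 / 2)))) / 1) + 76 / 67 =6217012 / 823095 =7.55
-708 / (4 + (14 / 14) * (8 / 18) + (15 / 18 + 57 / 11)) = -67.69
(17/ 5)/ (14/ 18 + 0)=153/ 35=4.37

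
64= 64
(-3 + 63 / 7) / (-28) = -0.21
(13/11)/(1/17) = 221/11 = 20.09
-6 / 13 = -0.46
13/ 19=0.68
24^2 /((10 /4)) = 1152 /5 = 230.40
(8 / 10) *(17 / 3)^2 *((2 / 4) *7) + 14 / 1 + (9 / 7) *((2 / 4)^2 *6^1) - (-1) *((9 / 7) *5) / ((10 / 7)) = 34757 / 315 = 110.34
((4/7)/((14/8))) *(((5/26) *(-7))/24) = -5/273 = -0.02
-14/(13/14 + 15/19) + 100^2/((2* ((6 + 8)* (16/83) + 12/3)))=46896114/63523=738.25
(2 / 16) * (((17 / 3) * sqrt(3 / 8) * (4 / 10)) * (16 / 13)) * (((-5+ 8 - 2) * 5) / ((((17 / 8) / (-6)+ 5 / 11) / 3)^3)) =22521286656 * sqrt(6) / 1935401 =28503.48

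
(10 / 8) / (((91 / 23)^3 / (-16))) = -0.32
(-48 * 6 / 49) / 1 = -288 / 49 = -5.88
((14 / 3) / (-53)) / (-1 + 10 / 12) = 28 / 53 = 0.53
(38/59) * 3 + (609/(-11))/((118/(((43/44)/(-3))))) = 119081/57112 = 2.09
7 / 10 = 0.70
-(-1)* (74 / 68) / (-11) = -37 / 374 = -0.10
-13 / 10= -1.30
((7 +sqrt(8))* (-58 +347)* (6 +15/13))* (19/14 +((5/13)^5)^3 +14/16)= 171965451749837706361125* sqrt(2)/18631665057129035548 +171965451749837706361125/5323332873465438728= 45356.92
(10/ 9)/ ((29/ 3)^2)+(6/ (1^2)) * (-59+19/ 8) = -339.74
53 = 53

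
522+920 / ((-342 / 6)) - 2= 28720 / 57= 503.86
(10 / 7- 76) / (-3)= 174 / 7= 24.86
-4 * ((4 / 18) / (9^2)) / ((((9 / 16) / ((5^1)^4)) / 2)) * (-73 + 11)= 9920000 / 6561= 1511.96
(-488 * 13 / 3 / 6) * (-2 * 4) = 25376 / 9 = 2819.56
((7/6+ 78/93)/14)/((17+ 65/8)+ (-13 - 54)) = -746/218085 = -0.00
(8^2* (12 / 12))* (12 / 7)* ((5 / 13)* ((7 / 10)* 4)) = 1536 / 13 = 118.15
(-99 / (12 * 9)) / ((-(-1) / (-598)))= 3289 / 6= 548.17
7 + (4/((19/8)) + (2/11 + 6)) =3107/209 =14.87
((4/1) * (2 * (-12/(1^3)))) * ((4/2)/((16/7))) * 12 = -1008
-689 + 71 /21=-685.62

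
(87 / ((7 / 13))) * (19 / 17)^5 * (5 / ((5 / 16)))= 44807487504 / 9938999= 4508.25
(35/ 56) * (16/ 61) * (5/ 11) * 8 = 400/ 671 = 0.60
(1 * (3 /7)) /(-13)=-0.03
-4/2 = -2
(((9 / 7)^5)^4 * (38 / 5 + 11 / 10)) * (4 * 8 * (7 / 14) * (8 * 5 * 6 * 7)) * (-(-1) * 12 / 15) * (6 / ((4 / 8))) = 19495837807496346114422784 / 56994475926865715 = 342065393.01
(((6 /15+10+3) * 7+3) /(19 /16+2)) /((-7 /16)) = -123904 /1785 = -69.41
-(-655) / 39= 655 / 39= 16.79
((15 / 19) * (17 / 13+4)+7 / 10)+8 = 31839 / 2470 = 12.89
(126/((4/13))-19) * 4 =1562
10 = 10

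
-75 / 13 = -5.77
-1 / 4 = -0.25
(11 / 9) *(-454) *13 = -7213.56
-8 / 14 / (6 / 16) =-32 / 21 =-1.52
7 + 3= 10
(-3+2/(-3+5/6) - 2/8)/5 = -217/260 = -0.83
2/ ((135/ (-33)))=-22/ 45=-0.49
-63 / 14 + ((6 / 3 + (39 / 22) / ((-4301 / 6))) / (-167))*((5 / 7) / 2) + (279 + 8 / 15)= 228163665217 / 829598385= 275.03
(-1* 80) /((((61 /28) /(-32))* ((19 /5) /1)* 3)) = 358400 /3477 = 103.08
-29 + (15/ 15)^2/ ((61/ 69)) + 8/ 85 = -144012/ 5185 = -27.77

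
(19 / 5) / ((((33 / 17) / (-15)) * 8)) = -3.67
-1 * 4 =-4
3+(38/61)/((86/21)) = 8268/2623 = 3.15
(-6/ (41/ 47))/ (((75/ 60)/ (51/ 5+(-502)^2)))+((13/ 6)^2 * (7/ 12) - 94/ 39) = -7982356365133/ 5756400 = -1386692.44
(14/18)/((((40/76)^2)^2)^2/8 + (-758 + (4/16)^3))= -7608636242368/7414999440137559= -0.00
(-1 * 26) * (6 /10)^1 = -78 /5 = -15.60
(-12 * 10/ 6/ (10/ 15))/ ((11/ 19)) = -570/ 11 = -51.82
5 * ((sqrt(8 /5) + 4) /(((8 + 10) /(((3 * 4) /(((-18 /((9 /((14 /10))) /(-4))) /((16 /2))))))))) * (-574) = -16400 /3 - 1640 * sqrt(10) /3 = -7195.38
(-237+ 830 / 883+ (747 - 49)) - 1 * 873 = -362966 / 883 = -411.06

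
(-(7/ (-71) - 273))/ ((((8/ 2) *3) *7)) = 1385/ 426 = 3.25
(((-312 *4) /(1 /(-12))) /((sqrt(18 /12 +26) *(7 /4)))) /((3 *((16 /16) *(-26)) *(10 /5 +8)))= -384 *sqrt(110) /1925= -2.09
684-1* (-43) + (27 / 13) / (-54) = 18901 / 26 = 726.96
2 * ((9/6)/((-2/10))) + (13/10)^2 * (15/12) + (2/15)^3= -695797/54000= -12.89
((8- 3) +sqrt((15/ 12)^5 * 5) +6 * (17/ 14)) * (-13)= -47151/ 224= -210.50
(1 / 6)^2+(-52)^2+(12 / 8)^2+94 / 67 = 2707.68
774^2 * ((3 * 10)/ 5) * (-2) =-7188912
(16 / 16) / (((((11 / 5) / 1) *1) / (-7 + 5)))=-10 / 11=-0.91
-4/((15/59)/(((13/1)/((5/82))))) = -251576/75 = -3354.35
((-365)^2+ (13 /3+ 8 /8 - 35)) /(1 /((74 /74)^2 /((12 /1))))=199793 /18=11099.61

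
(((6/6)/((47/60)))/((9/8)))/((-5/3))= -32/47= -0.68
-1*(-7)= 7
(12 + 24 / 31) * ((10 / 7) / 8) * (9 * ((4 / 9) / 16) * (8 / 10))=99 / 217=0.46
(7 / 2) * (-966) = -3381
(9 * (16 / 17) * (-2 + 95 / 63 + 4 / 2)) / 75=304 / 1785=0.17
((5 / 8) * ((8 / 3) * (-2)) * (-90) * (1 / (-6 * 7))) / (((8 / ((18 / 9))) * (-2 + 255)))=-25 / 3542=-0.01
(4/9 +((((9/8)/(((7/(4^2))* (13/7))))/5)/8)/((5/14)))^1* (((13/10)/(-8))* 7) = -22169/36000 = -0.62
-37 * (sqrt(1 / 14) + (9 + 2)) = -407- 37 * sqrt(14) / 14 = -416.89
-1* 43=-43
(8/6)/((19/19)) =4/3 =1.33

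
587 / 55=10.67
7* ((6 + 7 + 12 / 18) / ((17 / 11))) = 3157 / 51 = 61.90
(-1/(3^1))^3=-1/27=-0.04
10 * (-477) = -4770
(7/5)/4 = 7/20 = 0.35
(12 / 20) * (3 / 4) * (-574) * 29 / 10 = -74907 / 100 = -749.07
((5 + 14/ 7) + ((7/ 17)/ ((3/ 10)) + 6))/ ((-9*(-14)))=733/ 6426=0.11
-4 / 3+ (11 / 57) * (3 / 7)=-499 / 399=-1.25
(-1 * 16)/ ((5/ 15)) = -48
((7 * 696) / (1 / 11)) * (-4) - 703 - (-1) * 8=-215063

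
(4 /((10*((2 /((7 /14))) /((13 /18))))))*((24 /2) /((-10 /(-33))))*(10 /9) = 3.18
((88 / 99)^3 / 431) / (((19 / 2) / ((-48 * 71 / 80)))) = -72704 / 9949635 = -0.01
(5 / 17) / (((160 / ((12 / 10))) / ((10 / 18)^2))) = 5 / 7344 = 0.00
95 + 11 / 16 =1531 / 16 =95.69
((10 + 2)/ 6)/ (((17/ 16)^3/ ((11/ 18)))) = 45056/ 44217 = 1.02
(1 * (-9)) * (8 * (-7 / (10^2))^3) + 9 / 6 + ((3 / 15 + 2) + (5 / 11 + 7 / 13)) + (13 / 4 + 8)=285422691 / 17875000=15.97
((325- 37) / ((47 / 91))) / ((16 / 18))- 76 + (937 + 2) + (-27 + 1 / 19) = 1306791 / 893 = 1463.37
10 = 10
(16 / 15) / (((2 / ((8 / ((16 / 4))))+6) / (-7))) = -16 / 15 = -1.07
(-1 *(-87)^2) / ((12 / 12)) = -7569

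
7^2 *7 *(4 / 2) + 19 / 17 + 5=11766 / 17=692.12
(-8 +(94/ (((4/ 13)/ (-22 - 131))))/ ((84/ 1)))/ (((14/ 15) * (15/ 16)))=-31609/ 49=-645.08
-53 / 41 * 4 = -212 / 41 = -5.17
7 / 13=0.54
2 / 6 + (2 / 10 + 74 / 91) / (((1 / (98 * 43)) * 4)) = 416413 / 390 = 1067.73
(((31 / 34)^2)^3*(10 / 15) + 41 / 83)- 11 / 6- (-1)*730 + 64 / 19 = 2676405705915673 / 3654234846048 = 732.41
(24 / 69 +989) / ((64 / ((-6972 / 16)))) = -39661965 / 5888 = -6736.07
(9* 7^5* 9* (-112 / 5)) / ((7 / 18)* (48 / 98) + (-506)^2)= -119.10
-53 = -53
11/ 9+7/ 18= 29/ 18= 1.61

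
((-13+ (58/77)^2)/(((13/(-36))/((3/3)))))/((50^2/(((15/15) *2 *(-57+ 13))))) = -1.21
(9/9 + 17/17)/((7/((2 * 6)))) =24/7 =3.43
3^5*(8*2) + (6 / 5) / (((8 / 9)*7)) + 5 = 3893.19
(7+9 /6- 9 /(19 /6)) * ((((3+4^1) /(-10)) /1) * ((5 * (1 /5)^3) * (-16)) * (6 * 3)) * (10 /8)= 57.03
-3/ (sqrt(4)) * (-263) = 789/ 2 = 394.50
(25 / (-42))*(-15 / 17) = 125 / 238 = 0.53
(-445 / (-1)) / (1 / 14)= 6230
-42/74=-21/37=-0.57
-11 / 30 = -0.37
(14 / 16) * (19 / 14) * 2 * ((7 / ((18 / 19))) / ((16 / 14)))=17689 / 1152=15.36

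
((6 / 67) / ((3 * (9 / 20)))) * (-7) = -280 / 603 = -0.46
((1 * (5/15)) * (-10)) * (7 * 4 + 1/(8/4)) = -95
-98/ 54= -49/ 27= -1.81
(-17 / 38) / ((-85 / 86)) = 43 / 95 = 0.45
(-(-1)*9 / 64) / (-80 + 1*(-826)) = -3 / 19328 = -0.00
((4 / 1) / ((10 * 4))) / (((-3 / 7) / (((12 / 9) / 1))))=-14 / 45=-0.31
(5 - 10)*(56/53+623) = -165375/53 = -3120.28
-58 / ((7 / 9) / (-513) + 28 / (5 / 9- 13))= 1071144 / 41581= 25.76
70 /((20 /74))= 259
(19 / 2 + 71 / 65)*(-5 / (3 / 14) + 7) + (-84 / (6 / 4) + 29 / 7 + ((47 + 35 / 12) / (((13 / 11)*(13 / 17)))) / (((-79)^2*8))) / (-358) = -219313235842759 / 1268712419520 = -172.86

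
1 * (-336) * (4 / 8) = -168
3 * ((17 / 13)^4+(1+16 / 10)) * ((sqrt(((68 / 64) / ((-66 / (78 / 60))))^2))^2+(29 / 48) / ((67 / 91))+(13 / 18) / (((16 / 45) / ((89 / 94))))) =886041680430329 / 19482082048000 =45.48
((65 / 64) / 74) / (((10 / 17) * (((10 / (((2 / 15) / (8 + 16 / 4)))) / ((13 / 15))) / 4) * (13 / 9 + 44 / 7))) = 20111 / 1729824000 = 0.00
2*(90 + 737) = 1654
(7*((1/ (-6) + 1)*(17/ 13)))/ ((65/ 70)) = 4165/ 507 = 8.21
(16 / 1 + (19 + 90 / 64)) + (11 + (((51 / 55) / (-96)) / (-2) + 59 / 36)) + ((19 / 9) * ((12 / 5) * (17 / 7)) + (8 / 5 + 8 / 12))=14108681 / 221760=63.62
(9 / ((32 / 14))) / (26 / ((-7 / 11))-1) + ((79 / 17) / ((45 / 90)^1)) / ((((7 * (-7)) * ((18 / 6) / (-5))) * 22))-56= -7226903081 / 128868432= -56.08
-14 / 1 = -14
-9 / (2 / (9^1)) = -81 / 2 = -40.50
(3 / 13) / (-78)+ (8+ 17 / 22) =16303 / 1859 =8.77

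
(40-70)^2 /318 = 150 /53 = 2.83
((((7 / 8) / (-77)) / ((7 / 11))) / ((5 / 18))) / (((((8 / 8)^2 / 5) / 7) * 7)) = -9 / 28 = -0.32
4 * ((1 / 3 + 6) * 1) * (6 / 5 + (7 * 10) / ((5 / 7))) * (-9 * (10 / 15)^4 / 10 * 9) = -301568 / 75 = -4020.91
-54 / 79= -0.68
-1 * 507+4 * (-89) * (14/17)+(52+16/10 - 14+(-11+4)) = -65244/85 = -767.58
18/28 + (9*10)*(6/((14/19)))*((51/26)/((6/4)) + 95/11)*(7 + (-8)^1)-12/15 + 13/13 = -72940163/10010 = -7286.73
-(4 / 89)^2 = -16 / 7921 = -0.00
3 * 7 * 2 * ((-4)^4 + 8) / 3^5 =1232 / 27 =45.63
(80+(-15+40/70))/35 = 1.87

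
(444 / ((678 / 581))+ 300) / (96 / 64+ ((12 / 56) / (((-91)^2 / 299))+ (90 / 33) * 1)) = 3771573806 / 23472699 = 160.68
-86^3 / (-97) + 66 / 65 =41350042 / 6305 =6558.29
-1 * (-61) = 61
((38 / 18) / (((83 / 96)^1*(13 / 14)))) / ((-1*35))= -1216 / 16185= -0.08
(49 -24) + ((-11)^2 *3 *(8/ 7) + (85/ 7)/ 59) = 181746/ 413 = 440.06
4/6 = 2/3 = 0.67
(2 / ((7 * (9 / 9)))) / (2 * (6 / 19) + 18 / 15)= 95 / 609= 0.16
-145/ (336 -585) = 145/ 249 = 0.58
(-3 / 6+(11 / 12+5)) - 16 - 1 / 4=-65 / 6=-10.83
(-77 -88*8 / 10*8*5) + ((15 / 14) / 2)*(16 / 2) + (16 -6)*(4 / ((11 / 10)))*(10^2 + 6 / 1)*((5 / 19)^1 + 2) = 8536211 / 1463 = 5834.73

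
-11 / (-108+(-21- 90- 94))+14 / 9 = 4481 / 2817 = 1.59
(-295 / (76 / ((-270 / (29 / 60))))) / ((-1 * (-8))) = 597375 / 2204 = 271.04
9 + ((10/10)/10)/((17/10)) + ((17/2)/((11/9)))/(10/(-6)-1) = 19301/2992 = 6.45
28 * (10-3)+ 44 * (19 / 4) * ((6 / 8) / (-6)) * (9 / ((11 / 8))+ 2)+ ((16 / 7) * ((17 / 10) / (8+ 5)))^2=-22491741 / 828100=-27.16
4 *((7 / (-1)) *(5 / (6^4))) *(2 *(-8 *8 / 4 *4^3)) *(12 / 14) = 5120 / 27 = 189.63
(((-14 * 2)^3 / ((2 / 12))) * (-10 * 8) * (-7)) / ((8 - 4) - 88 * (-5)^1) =-6146560 / 37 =-166123.24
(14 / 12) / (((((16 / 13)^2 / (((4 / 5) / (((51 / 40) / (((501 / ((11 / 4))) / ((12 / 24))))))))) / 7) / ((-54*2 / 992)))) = -12446343 / 92752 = -134.19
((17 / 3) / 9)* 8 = 136 / 27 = 5.04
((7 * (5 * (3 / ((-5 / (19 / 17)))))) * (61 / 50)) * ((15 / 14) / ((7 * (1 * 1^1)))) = -10431 / 2380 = -4.38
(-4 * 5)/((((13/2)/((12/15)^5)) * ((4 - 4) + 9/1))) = -8192/73125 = -0.11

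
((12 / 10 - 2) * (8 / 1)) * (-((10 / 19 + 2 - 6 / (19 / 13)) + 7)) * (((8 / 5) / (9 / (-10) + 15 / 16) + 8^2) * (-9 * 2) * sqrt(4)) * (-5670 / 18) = 797368320 / 19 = 41966753.68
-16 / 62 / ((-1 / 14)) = 112 / 31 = 3.61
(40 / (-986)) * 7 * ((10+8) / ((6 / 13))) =-11.08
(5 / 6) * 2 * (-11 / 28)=-55 / 84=-0.65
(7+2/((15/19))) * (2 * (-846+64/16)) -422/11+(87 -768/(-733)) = -1935658111/120945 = -16004.45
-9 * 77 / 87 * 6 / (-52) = 693 / 754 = 0.92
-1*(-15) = 15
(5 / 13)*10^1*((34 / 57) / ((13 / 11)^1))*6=37400 / 3211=11.65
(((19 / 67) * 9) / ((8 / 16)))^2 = 116964 / 4489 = 26.06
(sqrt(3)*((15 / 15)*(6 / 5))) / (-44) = -3*sqrt(3) / 110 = -0.05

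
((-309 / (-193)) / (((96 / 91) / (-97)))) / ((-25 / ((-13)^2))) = 153651589 / 154400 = 995.15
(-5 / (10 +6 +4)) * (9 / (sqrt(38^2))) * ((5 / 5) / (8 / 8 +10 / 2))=-3 / 304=-0.01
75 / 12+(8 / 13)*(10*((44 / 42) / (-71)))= 477535 / 77532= 6.16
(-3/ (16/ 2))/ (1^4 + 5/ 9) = -27/ 112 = -0.24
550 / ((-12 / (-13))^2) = 645.49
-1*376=-376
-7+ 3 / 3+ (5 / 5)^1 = -5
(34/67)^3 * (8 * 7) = 7.32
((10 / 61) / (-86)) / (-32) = 5 / 83936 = 0.00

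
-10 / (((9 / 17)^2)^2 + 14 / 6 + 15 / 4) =-2004504 / 1235153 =-1.62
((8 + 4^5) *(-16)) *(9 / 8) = -18576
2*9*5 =90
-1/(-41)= 1/41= 0.02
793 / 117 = 61 / 9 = 6.78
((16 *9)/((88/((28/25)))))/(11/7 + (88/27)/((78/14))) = 3714984/4371125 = 0.85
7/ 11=0.64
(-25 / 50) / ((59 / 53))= -53 / 118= -0.45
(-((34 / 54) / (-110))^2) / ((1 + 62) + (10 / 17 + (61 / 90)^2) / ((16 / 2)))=-39304 / 75734567073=-0.00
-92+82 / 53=-4794 / 53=-90.45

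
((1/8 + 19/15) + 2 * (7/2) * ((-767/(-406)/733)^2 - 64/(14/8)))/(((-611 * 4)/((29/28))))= 96639742891009/895662654257280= 0.11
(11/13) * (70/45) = 154/117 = 1.32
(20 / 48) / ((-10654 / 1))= -5 / 127848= -0.00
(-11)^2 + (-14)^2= 317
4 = 4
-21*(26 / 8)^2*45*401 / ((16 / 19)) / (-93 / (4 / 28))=57942495 / 7936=7301.22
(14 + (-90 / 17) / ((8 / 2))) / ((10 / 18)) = 3879 / 170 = 22.82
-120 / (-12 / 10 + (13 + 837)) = -150 / 1061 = -0.14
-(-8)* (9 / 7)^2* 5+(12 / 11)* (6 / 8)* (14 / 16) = 288207 / 4312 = 66.84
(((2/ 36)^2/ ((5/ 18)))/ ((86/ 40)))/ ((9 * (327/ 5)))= 10/ 1138941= 0.00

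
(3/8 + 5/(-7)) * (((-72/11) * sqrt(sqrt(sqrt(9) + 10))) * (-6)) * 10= -10260 * 13^(1/4)/77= -253.01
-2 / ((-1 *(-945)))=-2 / 945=-0.00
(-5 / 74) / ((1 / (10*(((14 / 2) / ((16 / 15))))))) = -2625 / 592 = -4.43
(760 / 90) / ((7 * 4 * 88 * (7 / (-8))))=-0.00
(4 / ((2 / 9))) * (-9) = -162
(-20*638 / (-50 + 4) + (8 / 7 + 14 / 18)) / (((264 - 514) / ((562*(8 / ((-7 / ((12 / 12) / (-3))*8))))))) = -113727163 / 3803625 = -29.90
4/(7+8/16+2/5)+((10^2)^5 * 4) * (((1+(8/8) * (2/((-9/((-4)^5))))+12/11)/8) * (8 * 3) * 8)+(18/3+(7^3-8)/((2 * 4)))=4597926400001009041/20856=220460606060654.44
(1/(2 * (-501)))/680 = -1/681360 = -0.00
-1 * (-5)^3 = 125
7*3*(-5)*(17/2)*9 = -16065/2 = -8032.50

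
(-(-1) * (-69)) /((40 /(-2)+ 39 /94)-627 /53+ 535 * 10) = -343758 /26497189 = -0.01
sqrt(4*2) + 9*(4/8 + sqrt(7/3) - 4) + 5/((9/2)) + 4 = -475/18 + 2*sqrt(2) + 3*sqrt(21) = -9.81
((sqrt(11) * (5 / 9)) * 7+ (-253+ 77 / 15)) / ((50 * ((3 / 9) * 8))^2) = -5577 / 400000+ 7 * sqrt(11) / 32000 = -0.01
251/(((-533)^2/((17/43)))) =4267/12215827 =0.00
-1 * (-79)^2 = -6241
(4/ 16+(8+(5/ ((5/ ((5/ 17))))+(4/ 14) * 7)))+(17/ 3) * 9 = 4185/ 68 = 61.54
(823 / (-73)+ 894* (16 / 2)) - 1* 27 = 519302 / 73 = 7113.73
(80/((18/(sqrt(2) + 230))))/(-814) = -4600/3663 - 20 * sqrt(2)/3663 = -1.26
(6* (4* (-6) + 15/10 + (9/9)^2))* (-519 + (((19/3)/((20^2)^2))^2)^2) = 1184679198719999999994396197/17694720000000000000000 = 66951.00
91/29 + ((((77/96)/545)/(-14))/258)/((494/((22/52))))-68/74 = 825614152965847/372063832957440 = 2.22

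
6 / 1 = 6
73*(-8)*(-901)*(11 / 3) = 5788024 / 3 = 1929341.33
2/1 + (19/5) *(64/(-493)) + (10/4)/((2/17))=224381/9860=22.76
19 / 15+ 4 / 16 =91 / 60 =1.52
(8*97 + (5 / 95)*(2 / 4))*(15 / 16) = 442335 / 608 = 727.52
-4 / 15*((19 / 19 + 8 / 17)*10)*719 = -2819.61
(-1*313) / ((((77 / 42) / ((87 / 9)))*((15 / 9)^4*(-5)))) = 1470474 / 34375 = 42.78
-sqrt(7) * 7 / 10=-7 * sqrt(7) / 10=-1.85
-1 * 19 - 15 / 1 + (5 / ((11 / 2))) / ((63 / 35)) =-3316 / 99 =-33.49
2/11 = 0.18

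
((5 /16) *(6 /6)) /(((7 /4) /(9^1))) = 45 /28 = 1.61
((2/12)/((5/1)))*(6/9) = 1/45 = 0.02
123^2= 15129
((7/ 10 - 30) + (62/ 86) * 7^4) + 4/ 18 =6586259/ 3870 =1701.88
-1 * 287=-287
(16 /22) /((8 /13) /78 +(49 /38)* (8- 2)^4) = 19266 /44270435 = 0.00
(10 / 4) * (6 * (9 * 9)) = 1215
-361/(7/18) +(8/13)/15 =-928.24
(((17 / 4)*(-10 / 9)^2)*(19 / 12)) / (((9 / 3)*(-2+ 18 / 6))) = 8075 / 2916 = 2.77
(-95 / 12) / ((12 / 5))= -475 / 144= -3.30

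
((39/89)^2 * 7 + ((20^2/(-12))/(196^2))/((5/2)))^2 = 23513485895519929/13021075211725476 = 1.81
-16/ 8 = -2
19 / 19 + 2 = 3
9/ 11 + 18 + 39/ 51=3662/ 187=19.58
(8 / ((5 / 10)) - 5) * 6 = 66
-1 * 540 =-540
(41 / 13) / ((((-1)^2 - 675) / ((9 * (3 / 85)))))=-1107 / 744770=-0.00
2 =2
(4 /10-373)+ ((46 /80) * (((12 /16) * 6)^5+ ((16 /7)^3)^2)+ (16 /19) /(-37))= 81559799673761 /105865276160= 770.41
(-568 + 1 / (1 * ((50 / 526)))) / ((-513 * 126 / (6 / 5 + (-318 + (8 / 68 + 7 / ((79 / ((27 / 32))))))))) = -135452984249 / 49605048000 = -2.73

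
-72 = -72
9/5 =1.80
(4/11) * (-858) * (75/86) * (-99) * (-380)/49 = -208900.81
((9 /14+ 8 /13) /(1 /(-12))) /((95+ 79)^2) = -229 /459186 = -0.00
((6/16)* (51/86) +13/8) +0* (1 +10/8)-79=-77.15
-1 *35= -35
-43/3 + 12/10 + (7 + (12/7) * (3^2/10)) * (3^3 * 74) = 1790827/105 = 17055.50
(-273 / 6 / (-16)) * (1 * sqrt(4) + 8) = 455 / 16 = 28.44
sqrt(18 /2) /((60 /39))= 39 /20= 1.95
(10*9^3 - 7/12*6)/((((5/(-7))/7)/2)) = -714077/5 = -142815.40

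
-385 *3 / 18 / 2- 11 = -517 / 12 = -43.08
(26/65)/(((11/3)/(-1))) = -6/55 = -0.11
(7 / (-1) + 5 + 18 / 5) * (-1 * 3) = -24 / 5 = -4.80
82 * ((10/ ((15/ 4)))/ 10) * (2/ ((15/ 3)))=656/ 75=8.75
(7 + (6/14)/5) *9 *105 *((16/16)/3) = 2232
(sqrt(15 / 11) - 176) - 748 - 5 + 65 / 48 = -44527 / 48 + sqrt(165) / 11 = -926.48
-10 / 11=-0.91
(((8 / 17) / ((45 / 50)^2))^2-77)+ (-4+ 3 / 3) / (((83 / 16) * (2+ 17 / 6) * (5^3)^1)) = -76.66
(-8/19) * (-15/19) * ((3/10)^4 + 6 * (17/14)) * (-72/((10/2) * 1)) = -55141236/1579375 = -34.91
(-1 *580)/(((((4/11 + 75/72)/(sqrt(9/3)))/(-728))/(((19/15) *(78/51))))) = 524446208 *sqrt(3)/901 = 1008177.00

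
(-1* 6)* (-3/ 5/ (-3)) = -6/ 5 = -1.20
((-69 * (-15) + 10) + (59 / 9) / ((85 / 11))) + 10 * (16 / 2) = 861274 / 765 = 1125.85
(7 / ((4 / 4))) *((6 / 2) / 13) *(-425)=-8925 / 13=-686.54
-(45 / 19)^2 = -2025 / 361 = -5.61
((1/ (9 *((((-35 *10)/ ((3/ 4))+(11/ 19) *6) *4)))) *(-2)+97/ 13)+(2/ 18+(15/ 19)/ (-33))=9747192425/ 1291216212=7.55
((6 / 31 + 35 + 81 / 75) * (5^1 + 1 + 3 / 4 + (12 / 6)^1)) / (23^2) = 49196 / 81995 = 0.60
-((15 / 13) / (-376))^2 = -225 / 23892544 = -0.00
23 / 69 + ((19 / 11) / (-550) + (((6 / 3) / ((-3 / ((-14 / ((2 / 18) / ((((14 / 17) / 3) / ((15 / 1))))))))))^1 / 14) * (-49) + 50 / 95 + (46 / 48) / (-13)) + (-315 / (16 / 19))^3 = -8169303119490983909 / 156081868800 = -52339859.73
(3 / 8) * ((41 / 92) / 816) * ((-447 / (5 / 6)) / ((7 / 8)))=-54981 / 437920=-0.13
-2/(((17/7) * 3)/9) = -42/17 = -2.47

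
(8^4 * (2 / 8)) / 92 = 256 / 23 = 11.13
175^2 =30625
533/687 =0.78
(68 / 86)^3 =39304 / 79507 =0.49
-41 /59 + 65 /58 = 1457 /3422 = 0.43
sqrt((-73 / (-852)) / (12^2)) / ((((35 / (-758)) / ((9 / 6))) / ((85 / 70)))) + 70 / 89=70 / 89 - 6443 * sqrt(15549) / 834960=-0.18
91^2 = 8281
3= 3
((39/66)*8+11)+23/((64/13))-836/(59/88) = -50944573/41536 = -1226.52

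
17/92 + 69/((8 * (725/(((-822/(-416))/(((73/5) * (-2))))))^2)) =659245963924027/3567682589286400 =0.18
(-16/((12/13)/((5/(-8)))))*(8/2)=130/3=43.33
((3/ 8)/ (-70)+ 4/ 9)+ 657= 3313493/ 5040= 657.44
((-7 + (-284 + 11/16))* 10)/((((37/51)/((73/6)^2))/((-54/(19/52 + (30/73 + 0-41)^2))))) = 1311843253830525/67581008972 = 19411.42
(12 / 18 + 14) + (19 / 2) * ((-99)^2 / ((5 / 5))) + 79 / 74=10336901 / 111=93125.23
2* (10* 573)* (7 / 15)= 5348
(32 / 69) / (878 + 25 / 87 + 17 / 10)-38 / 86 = -334163353 / 757167521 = -0.44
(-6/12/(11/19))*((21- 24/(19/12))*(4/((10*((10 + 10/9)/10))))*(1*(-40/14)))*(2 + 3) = 1998/77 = 25.95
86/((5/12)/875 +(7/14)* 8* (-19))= -180600/159599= -1.13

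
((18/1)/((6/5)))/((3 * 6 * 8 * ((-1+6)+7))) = 5/576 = 0.01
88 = 88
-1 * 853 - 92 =-945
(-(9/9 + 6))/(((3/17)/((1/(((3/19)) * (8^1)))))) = -2261/72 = -31.40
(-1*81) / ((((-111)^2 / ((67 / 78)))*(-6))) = 67 / 71188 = 0.00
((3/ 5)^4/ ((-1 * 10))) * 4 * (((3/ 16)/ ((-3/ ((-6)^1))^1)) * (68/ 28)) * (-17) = 70227/ 87500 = 0.80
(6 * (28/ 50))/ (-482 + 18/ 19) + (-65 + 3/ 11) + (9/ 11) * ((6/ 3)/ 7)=-283713473/ 4398625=-64.50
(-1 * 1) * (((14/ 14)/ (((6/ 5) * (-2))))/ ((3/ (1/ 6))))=5/ 216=0.02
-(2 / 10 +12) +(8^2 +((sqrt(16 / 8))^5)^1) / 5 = 3 / 5 +4 *sqrt(2) / 5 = 1.73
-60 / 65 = -12 / 13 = -0.92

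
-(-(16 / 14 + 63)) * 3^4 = 36369 / 7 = 5195.57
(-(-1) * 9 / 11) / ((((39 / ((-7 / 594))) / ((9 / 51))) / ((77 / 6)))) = -49 / 87516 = -0.00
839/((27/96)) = 26848/9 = 2983.11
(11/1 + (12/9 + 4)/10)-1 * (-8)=293/15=19.53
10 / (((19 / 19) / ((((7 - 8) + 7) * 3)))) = 180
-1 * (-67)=67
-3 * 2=-6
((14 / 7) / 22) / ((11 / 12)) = 12 / 121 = 0.10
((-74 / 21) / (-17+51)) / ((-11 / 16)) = 0.15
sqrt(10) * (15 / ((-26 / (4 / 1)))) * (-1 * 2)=60 * sqrt(10) / 13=14.60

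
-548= -548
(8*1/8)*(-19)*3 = -57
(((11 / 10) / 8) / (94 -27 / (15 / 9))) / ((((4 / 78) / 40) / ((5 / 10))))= 2145 / 3112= 0.69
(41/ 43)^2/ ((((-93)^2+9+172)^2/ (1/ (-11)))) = -1681/ 1585809457100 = -0.00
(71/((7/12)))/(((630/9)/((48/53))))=20448/12985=1.57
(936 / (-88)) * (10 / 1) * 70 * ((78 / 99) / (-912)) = 29575 / 4598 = 6.43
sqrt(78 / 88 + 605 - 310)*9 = 9*sqrt(143209) / 22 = 154.81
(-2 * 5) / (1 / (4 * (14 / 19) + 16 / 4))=-1320 / 19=-69.47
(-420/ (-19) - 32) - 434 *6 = -49664/ 19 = -2613.89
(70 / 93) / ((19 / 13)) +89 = 158173 / 1767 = 89.51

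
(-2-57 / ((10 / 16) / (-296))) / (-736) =-67483 / 1840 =-36.68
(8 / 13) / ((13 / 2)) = 16 / 169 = 0.09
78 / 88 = 39 / 44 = 0.89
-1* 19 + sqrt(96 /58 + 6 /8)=-19 + 3* sqrt(899) /58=-17.45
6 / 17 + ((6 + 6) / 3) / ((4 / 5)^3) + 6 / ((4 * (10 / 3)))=11717 / 1360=8.62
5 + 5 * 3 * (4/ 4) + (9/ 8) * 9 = 241/ 8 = 30.12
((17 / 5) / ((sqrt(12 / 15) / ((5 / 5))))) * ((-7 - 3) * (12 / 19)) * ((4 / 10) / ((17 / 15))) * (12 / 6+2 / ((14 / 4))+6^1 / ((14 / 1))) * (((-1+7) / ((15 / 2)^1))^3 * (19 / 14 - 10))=112.49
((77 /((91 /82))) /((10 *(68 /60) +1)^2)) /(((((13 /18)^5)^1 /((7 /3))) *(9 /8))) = 4.81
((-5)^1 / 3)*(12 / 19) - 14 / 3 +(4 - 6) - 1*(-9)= 73 / 57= 1.28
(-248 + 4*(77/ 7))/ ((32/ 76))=-969/ 2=-484.50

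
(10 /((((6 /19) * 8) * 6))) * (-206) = -9785 /72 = -135.90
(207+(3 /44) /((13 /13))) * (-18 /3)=-27333 /22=-1242.41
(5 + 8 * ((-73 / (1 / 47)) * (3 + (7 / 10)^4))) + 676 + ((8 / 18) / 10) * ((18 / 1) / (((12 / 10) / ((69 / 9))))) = -88248.15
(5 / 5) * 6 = 6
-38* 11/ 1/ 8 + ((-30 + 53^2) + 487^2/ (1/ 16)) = 15189723/ 4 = 3797430.75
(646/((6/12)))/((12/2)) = 646/3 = 215.33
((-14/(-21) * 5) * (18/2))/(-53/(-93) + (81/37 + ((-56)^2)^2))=0.00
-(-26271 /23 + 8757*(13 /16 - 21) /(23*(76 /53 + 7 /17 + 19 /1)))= 10443239163 /6911776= 1510.93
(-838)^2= 702244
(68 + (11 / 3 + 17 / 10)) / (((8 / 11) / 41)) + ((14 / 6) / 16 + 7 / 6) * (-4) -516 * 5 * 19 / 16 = 256091 / 240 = 1067.05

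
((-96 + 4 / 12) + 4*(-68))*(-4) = 4412 / 3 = 1470.67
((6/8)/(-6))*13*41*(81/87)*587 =-8447517/232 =-36411.71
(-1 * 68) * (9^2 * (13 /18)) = -3978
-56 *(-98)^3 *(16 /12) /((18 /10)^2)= 5270675200 /243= 21690021.40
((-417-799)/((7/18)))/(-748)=5472/1309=4.18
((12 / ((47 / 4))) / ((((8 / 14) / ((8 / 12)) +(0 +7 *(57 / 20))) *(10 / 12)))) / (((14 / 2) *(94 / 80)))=15360 / 2144939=0.01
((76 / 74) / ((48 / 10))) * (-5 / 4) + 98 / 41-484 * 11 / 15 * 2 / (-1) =259221121 / 364080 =711.99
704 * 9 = 6336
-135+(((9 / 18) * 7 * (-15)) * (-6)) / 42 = -127.50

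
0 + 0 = 0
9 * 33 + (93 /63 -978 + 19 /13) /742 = 29947955 /101283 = 295.69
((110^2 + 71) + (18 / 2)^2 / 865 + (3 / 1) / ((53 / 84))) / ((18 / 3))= 93033628 / 45845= 2029.31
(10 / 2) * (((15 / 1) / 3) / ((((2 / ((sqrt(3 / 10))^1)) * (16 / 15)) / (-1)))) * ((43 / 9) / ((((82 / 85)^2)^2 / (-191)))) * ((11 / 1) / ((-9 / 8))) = -117899026609375 * sqrt(30) / 9765830016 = -66124.39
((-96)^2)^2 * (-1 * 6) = -509607936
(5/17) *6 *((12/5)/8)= 9/17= 0.53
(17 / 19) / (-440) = -17 / 8360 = -0.00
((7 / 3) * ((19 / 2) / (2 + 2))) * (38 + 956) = 66101 / 12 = 5508.42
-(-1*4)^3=64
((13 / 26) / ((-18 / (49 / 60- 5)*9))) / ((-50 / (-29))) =7279 / 972000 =0.01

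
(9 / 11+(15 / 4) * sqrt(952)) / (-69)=-5 * sqrt(238) / 46-3 / 253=-1.69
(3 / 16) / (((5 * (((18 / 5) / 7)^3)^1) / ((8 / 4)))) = 8575 / 15552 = 0.55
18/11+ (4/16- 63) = -2689/44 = -61.11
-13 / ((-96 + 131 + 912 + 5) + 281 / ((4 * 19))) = -988 / 72633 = -0.01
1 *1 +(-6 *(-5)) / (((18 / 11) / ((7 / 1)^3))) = 18868 / 3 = 6289.33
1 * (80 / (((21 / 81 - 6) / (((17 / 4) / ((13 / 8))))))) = -14688 / 403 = -36.45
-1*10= -10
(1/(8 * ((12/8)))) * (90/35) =3/14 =0.21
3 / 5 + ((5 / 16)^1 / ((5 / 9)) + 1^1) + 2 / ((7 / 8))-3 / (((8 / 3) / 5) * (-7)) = 2941 / 560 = 5.25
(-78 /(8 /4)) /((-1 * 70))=39 /70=0.56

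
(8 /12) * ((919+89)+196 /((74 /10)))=76552 /111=689.66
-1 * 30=-30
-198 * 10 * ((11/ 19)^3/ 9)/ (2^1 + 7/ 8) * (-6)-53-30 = 961529/ 157757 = 6.10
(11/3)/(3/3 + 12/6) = 11/9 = 1.22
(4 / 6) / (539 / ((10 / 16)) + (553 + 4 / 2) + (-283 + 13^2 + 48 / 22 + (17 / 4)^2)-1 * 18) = 1760 / 3446901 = 0.00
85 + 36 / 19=1651 / 19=86.89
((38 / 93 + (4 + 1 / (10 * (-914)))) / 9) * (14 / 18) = 26231149 / 68851620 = 0.38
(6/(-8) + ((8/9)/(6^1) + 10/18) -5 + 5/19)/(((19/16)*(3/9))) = -39260/3249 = -12.08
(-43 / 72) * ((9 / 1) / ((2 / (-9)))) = 387 / 16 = 24.19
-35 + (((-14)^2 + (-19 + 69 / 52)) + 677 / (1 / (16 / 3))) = 3753.99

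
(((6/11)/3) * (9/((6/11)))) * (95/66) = 95/22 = 4.32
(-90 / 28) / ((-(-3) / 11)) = -165 / 14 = -11.79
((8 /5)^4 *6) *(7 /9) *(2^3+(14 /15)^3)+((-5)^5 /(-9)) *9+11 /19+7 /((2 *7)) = 816538614443 /240468750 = 3395.61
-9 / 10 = -0.90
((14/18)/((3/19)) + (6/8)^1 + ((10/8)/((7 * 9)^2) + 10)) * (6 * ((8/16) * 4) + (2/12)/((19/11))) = 12257143/64638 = 189.63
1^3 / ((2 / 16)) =8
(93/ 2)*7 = 651/ 2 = 325.50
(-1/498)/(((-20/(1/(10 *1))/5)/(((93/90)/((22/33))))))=31/398400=0.00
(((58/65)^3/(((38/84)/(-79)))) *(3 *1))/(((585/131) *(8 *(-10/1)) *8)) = 1766812327/13566475000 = 0.13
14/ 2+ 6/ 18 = 22/ 3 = 7.33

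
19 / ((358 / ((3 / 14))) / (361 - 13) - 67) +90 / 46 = 616473 / 373382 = 1.65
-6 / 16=-3 / 8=-0.38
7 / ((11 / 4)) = 28 / 11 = 2.55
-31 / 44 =-0.70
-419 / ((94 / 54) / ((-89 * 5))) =5034285 / 47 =107112.45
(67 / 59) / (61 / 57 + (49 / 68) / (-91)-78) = -3375996 / 228727601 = -0.01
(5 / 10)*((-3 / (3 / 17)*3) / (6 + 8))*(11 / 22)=-51 / 56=-0.91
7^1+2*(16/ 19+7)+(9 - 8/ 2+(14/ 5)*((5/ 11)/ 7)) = 27.87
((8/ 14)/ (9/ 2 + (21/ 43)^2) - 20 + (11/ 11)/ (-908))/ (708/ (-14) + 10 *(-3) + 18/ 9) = 442843057/ 1750197240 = 0.25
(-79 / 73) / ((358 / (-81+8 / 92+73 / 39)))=2800550 / 11721099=0.24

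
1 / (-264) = -1 / 264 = -0.00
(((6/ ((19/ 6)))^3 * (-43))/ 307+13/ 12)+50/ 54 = 240269257/ 227417004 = 1.06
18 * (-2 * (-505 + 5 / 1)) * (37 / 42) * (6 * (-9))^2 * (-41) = -13270716000 / 7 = -1895816571.43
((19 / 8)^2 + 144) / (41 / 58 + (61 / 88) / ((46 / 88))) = 6387859 / 86784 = 73.61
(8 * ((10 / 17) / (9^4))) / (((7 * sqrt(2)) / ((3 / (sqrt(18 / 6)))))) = 40 * sqrt(6) / 780759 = 0.00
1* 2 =2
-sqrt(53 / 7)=-sqrt(371) / 7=-2.75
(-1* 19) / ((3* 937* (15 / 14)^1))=-266 / 42165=-0.01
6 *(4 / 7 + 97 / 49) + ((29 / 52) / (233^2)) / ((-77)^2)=256189791029 / 16737733012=15.31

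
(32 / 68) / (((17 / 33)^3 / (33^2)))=313083144 / 83521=3748.56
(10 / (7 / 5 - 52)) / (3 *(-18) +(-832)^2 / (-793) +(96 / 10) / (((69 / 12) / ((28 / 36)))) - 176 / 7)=160125 / 770338547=0.00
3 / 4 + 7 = 31 / 4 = 7.75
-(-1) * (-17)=-17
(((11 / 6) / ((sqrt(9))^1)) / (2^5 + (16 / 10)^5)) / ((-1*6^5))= -0.00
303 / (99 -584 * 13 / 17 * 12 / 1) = -0.06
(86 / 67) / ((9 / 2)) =172 / 603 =0.29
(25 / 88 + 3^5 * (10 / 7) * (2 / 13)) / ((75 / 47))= 4041577 / 120120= 33.65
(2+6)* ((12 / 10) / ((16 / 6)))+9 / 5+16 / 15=97 / 15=6.47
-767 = -767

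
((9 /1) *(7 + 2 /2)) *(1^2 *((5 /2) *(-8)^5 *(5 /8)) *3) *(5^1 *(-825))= 45619200000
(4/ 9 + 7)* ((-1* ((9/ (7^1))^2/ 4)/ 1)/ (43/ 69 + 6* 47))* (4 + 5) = -374463/ 3822196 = -0.10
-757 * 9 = -6813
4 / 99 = 0.04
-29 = -29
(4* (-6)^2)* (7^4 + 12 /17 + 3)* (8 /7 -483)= -2836558080 /17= -166856357.65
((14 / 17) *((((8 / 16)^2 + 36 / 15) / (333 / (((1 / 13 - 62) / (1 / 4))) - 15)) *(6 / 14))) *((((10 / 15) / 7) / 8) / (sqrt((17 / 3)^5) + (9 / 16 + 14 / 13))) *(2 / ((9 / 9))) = 132138864 / 345500258802055 - 50748672 *sqrt(51) / 20323544635415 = -0.00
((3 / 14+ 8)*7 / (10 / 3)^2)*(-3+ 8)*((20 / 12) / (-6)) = -115 / 16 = -7.19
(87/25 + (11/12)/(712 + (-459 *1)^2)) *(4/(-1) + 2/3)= -220694567/19025370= -11.60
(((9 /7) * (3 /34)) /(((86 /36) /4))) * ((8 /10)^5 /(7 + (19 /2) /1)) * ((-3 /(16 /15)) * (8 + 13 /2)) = -5412096 /35179375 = -0.15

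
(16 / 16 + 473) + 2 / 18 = 4267 / 9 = 474.11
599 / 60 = 9.98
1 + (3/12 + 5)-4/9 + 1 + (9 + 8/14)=4127/252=16.38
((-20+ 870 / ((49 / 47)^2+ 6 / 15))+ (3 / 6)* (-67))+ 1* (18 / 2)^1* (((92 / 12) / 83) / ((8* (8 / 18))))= 23198458475 / 43619488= 531.84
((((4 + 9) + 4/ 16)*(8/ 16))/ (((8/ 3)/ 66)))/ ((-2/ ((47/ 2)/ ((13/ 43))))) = -10604187/ 1664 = -6372.71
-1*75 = -75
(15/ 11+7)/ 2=46/ 11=4.18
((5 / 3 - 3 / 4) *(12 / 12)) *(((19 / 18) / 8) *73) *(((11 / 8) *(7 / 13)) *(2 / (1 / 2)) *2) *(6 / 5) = 1174789 / 18720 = 62.76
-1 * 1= -1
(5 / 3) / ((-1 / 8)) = -40 / 3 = -13.33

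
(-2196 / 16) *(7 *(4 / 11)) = -3843 / 11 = -349.36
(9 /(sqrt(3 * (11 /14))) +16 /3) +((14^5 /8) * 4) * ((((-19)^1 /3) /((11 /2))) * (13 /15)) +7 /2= -265676311 /990 +3 * sqrt(462) /11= -268354.05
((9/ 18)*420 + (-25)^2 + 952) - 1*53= 1734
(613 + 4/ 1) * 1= 617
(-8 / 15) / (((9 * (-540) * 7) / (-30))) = -4 / 8505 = -0.00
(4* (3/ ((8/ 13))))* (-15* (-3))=1755/ 2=877.50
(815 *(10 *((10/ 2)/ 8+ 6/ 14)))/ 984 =240425/ 27552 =8.73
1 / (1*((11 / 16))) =16 / 11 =1.45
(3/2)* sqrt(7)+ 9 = 3* sqrt(7)/2+ 9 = 12.97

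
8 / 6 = 4 / 3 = 1.33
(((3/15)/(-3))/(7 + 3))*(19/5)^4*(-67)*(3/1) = 8731507/31250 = 279.41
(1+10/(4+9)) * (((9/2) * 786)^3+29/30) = 30531930856237/390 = 78287002195.48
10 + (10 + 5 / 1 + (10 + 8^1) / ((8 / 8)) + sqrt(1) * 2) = 45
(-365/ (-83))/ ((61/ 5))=1825/ 5063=0.36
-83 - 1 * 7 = -90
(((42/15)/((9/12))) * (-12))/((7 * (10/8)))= -128/25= -5.12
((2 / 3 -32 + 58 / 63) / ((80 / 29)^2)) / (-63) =402839 / 6350400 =0.06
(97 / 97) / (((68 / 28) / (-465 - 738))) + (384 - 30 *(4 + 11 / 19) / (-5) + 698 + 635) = 403466 / 323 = 1249.12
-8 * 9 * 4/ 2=-144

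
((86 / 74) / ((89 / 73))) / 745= 3139 / 2453285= 0.00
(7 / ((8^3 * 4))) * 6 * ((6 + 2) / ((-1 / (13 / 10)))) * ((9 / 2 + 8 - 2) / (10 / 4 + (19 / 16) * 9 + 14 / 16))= -0.16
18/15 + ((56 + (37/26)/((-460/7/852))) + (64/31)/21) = 38.85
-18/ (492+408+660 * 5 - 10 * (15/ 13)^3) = -6591/ 1532275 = -0.00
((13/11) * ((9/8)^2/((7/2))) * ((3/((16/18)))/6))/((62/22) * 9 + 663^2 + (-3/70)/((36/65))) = 28431/51991695424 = 0.00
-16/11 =-1.45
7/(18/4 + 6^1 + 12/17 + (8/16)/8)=1904/3065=0.62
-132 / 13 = -10.15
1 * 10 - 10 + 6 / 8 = 3 / 4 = 0.75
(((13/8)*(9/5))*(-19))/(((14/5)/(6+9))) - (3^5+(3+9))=-61905/112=-552.72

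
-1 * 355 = -355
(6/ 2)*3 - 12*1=-3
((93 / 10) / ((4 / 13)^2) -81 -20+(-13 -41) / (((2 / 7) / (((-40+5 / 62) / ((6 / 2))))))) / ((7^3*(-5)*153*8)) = -12460267 / 10411833600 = -0.00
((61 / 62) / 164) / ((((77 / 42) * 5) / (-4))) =-183 / 69905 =-0.00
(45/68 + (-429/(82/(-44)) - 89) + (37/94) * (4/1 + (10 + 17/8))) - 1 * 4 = 75583641/524144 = 144.20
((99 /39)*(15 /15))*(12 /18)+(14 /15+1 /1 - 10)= -1243 /195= -6.37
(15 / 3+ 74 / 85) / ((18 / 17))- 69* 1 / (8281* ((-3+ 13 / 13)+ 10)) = 16525771 / 2981160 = 5.54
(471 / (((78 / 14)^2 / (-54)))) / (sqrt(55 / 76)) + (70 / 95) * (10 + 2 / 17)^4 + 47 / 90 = 1102843034813 / 142820910 - 276948 * sqrt(1045) / 9295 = 6758.68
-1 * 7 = -7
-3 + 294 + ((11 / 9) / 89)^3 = 149551420022 / 513922401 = 291.00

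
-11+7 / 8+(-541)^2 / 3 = 2341205 / 24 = 97550.21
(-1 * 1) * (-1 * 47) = 47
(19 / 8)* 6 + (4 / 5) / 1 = 15.05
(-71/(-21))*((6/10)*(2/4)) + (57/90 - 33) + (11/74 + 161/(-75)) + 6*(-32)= -225.35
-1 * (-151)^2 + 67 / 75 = -1710008 / 75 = -22800.11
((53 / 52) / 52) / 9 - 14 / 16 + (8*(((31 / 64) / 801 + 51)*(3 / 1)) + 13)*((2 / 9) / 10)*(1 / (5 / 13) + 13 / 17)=253011957209 / 2761527600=91.62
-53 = -53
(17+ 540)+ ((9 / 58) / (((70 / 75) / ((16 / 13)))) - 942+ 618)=233.20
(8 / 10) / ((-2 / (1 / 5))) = -2 / 25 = -0.08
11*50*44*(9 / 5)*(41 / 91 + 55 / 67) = 337677120 / 6097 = 55384.14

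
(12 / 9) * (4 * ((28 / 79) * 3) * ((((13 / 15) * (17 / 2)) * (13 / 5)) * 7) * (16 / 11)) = 1105.91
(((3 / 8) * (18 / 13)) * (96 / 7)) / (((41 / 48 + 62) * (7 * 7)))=31104 / 13452803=0.00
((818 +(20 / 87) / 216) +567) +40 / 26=84681515 / 61074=1386.54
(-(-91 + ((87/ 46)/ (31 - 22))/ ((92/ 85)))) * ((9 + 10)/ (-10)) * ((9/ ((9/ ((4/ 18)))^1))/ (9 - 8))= -21904549/ 571320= -38.34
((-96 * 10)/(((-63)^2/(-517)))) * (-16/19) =-2647040/25137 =-105.30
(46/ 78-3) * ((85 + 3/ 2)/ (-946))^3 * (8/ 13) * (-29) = -0.03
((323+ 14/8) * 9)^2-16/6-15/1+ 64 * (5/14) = 2870270845/336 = 8542472.75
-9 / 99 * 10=-10 / 11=-0.91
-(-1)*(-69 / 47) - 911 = -42886 / 47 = -912.47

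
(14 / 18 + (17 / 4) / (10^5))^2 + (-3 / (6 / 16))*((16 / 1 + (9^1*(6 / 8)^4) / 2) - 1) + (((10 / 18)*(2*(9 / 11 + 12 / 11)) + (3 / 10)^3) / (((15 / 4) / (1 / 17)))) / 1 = -130.75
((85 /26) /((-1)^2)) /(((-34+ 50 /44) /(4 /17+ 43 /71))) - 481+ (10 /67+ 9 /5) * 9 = -103626867257 /223555215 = -463.54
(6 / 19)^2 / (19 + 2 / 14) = 126 / 24187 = 0.01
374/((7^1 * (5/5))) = 374/7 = 53.43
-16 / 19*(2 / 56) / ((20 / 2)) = -2 / 665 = -0.00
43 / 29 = 1.48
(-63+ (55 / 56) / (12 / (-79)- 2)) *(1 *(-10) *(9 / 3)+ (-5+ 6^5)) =-935275361 / 1904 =-491216.05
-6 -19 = -25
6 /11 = 0.55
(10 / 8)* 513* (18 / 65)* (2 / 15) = 23.68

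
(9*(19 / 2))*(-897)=-153387 / 2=-76693.50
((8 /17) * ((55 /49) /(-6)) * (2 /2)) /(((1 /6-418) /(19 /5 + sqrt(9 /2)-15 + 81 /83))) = -373384 /173331473 + 660 * sqrt(2) /2088331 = -0.00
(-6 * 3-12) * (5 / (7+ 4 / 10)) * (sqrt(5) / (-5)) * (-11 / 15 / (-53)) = 110 * sqrt(5) / 1961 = 0.13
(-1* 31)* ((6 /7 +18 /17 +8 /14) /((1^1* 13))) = -9176 /1547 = -5.93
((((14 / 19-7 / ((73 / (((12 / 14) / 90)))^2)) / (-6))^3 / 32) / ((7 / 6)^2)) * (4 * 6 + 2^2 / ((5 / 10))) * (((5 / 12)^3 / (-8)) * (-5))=-0.00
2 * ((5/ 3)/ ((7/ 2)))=20/ 21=0.95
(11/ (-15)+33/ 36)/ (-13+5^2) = 11/ 720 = 0.02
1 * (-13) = -13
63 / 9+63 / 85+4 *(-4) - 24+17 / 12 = -31459 / 1020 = -30.84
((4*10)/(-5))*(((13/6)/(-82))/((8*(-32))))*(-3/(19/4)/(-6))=-13/149568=-0.00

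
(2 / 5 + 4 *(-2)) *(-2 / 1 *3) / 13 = 228 / 65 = 3.51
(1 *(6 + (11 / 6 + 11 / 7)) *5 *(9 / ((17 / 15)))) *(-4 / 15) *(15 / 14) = -88875 / 833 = -106.69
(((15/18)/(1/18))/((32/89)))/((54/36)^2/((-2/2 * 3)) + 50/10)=1335/136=9.82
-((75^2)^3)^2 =-31676352024078369140625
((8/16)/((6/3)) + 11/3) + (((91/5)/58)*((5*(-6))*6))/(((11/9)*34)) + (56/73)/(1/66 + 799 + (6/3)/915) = 195485634201703/76408854402012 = 2.56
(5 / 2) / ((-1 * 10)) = -1 / 4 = -0.25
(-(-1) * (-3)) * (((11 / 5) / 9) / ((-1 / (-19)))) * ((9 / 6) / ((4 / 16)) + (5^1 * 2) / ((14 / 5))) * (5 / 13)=-14003 / 273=-51.29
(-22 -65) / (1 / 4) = -348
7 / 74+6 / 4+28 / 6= 695 / 111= 6.26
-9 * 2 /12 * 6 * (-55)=495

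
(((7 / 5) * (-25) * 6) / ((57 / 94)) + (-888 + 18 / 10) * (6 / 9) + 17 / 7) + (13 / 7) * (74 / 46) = -14250346 / 15295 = -931.70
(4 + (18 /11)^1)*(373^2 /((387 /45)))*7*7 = 2113369510 /473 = 4468011.65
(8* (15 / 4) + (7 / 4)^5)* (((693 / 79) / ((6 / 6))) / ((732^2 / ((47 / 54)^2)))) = 8084010011 / 14044109930496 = 0.00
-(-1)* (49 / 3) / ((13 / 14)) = 686 / 39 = 17.59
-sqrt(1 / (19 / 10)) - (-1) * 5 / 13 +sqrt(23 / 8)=1.35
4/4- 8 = -7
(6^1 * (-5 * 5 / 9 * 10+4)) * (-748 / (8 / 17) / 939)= 680306 / 2817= 241.50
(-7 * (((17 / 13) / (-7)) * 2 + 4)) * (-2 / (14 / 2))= 660 / 91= 7.25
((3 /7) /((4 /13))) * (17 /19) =663 /532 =1.25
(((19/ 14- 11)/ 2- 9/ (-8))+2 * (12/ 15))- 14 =-4507/ 280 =-16.10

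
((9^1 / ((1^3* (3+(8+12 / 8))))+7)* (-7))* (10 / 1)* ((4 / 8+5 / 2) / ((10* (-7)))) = 579 / 25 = 23.16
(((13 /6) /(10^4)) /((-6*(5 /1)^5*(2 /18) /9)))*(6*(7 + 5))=-1053 /15625000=-0.00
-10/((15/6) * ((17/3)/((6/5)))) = -72/85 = -0.85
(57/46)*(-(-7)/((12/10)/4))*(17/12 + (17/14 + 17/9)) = 108205/828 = 130.68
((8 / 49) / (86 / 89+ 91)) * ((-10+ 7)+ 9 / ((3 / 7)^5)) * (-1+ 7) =23817824 / 3609585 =6.60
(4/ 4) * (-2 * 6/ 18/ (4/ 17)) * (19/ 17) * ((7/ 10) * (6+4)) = -22.17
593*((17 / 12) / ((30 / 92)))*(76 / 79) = 8810794 / 3555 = 2478.42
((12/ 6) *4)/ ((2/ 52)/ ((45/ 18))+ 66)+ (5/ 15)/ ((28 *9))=56773/ 463428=0.12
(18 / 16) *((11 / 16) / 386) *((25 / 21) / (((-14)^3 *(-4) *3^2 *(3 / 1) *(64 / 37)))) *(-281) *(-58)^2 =-2404566175 / 546640625664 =-0.00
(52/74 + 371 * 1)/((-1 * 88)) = -13753/3256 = -4.22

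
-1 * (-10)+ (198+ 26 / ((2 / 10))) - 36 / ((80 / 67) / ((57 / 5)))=-571 / 100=-5.71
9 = 9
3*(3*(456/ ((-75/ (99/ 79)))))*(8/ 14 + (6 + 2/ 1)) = -1625184/ 2765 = -587.77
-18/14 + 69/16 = 339/112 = 3.03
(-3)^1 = -3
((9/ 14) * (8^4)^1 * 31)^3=186553098502668288/ 343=543886584555884.22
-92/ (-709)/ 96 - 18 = -306265/ 17016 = -18.00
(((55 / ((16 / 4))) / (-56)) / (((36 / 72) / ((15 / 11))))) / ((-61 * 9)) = 25 / 20496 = 0.00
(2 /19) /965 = 2 /18335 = 0.00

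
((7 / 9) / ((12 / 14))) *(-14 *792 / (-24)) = 3773 / 9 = 419.22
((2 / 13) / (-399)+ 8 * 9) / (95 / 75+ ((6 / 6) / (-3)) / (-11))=10270205 / 185003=55.51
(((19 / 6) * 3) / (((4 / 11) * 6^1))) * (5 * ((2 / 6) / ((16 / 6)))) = 1045 / 384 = 2.72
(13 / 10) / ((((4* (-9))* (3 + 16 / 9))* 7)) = -13 / 12040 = -0.00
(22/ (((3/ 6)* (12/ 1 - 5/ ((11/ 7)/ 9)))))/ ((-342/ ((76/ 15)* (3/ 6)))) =484/ 24705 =0.02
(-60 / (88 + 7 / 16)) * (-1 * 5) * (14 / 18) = 2240 / 849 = 2.64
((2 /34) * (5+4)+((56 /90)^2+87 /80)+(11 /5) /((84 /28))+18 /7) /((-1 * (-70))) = 20468741 /269892000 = 0.08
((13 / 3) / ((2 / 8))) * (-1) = -52 / 3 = -17.33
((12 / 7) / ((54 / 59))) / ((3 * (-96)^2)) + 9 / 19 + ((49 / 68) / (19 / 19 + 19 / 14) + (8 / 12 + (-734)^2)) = 1667104284432347 / 3094350336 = 538757.45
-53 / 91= -0.58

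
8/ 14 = 4/ 7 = 0.57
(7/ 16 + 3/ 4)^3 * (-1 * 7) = -48013/ 4096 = -11.72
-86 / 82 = -43 / 41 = -1.05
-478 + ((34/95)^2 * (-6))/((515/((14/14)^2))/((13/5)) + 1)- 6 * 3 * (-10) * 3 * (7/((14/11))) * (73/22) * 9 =515114478433/5839175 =88217.00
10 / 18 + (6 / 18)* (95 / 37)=470 / 333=1.41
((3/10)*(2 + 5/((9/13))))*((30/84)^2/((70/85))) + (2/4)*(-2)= -9409/16464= -0.57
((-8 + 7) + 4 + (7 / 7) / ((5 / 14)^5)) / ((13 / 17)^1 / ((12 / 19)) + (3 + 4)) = 111628596 / 5234375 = 21.33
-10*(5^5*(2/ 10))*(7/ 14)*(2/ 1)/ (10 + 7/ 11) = -68750/ 117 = -587.61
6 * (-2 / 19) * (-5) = 60 / 19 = 3.16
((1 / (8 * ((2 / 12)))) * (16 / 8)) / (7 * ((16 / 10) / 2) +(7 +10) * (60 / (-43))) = -645 / 7792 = -0.08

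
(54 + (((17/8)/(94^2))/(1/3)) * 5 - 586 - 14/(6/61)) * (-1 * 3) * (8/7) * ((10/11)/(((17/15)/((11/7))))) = 630887025/216482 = 2914.27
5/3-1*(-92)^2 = -25387/3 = -8462.33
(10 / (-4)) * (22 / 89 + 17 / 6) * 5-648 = -733189 / 1068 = -686.51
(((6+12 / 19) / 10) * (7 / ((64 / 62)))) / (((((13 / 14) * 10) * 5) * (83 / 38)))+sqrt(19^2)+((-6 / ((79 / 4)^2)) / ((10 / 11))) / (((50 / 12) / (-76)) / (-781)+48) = 4384513168335723481 / 230230773179134000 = 19.04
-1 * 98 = -98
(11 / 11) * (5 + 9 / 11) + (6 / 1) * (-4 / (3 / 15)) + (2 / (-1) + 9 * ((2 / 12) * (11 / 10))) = -25197 / 220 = -114.53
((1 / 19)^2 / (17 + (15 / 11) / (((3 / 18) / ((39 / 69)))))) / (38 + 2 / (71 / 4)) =1633 / 485857626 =0.00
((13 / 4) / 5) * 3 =39 / 20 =1.95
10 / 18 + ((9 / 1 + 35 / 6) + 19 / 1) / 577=6379 / 10386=0.61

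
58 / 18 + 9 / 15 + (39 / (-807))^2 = 12453697 / 3256245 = 3.82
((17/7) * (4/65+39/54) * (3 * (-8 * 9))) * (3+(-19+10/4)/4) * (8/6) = 40086/65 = 616.71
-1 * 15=-15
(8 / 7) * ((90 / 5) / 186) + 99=21507 / 217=99.11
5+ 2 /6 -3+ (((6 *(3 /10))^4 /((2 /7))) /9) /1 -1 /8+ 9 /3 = 139361 /15000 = 9.29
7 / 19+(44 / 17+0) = 955 / 323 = 2.96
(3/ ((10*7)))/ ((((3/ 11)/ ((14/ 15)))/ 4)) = 44/ 75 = 0.59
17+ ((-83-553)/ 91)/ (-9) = 4853/ 273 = 17.78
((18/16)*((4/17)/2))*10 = 1.32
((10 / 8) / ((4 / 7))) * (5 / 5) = 35 / 16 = 2.19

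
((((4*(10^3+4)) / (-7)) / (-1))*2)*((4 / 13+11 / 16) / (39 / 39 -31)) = -17319 / 455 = -38.06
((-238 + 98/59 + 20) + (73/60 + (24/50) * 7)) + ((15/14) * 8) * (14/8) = -3482693/17700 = -196.76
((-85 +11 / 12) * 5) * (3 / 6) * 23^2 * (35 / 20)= -18681635 / 96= -194600.36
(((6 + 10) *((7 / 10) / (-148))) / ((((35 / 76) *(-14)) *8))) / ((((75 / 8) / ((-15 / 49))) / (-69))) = 5244 / 1586375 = 0.00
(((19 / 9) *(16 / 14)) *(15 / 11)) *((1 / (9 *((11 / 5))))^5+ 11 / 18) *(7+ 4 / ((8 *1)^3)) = 330157506466255 / 23432394829536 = 14.09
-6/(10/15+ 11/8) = -144/49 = -2.94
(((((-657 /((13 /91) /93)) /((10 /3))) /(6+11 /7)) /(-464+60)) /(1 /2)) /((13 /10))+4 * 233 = 138695743 /139178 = 996.53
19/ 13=1.46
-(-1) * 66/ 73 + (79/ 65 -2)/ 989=4239087/ 4692805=0.90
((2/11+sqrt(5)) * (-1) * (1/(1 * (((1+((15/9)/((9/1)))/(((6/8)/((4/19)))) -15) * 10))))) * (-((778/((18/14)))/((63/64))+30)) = -496109 * sqrt(5)/107330 -496109/590315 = -11.18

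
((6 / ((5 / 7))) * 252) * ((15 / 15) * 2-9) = -74088 / 5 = -14817.60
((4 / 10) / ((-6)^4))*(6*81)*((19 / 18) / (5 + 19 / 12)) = 19 / 790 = 0.02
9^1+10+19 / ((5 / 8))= 247 / 5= 49.40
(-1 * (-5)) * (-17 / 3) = -85 / 3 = -28.33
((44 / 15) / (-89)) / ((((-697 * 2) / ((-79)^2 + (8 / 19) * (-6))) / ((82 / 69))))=5215364 / 29753145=0.18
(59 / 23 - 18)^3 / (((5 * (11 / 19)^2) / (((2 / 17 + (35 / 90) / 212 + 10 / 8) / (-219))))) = 3931088625175 / 286515037512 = 13.72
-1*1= -1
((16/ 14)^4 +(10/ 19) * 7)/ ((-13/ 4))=-983576/ 593047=-1.66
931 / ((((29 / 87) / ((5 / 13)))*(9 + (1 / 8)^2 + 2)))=59584 / 611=97.52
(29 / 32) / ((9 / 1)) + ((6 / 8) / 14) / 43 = 8837 / 86688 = 0.10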